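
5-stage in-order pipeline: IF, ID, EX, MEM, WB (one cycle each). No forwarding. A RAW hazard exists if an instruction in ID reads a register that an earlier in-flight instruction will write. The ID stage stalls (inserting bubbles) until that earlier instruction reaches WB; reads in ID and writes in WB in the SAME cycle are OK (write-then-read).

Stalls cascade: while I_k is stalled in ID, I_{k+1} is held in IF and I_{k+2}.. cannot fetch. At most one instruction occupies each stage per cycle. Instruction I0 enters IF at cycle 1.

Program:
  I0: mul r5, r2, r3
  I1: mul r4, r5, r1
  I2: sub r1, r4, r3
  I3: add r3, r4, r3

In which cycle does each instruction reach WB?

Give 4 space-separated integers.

Answer: 5 8 11 12

Derivation:
I0 mul r5 <- r2,r3: IF@1 ID@2 stall=0 (-) EX@3 MEM@4 WB@5
I1 mul r4 <- r5,r1: IF@2 ID@3 stall=2 (RAW on I0.r5 (WB@5)) EX@6 MEM@7 WB@8
I2 sub r1 <- r4,r3: IF@3 ID@6 stall=2 (RAW on I1.r4 (WB@8)) EX@9 MEM@10 WB@11
I3 add r3 <- r4,r3: IF@6 ID@9 stall=0 (-) EX@10 MEM@11 WB@12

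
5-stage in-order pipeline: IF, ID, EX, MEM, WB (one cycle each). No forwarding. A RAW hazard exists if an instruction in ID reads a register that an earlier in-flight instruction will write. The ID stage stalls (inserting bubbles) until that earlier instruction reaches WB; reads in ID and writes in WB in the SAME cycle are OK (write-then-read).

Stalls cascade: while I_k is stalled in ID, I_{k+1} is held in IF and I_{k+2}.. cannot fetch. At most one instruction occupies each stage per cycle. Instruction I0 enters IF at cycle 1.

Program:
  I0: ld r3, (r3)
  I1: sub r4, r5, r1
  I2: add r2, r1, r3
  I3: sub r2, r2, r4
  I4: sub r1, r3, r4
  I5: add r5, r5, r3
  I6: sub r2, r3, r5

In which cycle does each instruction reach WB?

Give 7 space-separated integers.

Answer: 5 6 8 11 12 13 16

Derivation:
I0 ld r3 <- r3: IF@1 ID@2 stall=0 (-) EX@3 MEM@4 WB@5
I1 sub r4 <- r5,r1: IF@2 ID@3 stall=0 (-) EX@4 MEM@5 WB@6
I2 add r2 <- r1,r3: IF@3 ID@4 stall=1 (RAW on I0.r3 (WB@5)) EX@6 MEM@7 WB@8
I3 sub r2 <- r2,r4: IF@4 ID@6 stall=2 (RAW on I2.r2 (WB@8)) EX@9 MEM@10 WB@11
I4 sub r1 <- r3,r4: IF@6 ID@9 stall=0 (-) EX@10 MEM@11 WB@12
I5 add r5 <- r5,r3: IF@9 ID@10 stall=0 (-) EX@11 MEM@12 WB@13
I6 sub r2 <- r3,r5: IF@10 ID@11 stall=2 (RAW on I5.r5 (WB@13)) EX@14 MEM@15 WB@16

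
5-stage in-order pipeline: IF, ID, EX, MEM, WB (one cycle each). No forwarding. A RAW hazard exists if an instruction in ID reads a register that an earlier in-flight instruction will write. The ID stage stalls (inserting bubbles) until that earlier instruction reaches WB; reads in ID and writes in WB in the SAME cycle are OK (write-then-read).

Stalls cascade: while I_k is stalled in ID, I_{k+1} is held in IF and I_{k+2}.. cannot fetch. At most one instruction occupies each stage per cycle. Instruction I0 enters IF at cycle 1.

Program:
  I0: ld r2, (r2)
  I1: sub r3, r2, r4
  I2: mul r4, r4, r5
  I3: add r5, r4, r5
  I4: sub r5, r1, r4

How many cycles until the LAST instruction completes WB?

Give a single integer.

Answer: 13

Derivation:
I0 ld r2 <- r2: IF@1 ID@2 stall=0 (-) EX@3 MEM@4 WB@5
I1 sub r3 <- r2,r4: IF@2 ID@3 stall=2 (RAW on I0.r2 (WB@5)) EX@6 MEM@7 WB@8
I2 mul r4 <- r4,r5: IF@3 ID@6 stall=0 (-) EX@7 MEM@8 WB@9
I3 add r5 <- r4,r5: IF@6 ID@7 stall=2 (RAW on I2.r4 (WB@9)) EX@10 MEM@11 WB@12
I4 sub r5 <- r1,r4: IF@7 ID@10 stall=0 (-) EX@11 MEM@12 WB@13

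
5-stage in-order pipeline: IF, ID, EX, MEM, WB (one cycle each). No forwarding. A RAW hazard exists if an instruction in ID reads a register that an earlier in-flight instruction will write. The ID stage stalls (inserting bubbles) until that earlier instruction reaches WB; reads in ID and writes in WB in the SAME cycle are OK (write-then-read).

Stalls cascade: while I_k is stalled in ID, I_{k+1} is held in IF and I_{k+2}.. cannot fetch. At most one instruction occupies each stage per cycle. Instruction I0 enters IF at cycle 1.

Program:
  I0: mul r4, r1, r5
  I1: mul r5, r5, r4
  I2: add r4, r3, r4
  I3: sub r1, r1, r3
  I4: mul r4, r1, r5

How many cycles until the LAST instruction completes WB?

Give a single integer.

Answer: 13

Derivation:
I0 mul r4 <- r1,r5: IF@1 ID@2 stall=0 (-) EX@3 MEM@4 WB@5
I1 mul r5 <- r5,r4: IF@2 ID@3 stall=2 (RAW on I0.r4 (WB@5)) EX@6 MEM@7 WB@8
I2 add r4 <- r3,r4: IF@3 ID@6 stall=0 (-) EX@7 MEM@8 WB@9
I3 sub r1 <- r1,r3: IF@6 ID@7 stall=0 (-) EX@8 MEM@9 WB@10
I4 mul r4 <- r1,r5: IF@7 ID@8 stall=2 (RAW on I3.r1 (WB@10)) EX@11 MEM@12 WB@13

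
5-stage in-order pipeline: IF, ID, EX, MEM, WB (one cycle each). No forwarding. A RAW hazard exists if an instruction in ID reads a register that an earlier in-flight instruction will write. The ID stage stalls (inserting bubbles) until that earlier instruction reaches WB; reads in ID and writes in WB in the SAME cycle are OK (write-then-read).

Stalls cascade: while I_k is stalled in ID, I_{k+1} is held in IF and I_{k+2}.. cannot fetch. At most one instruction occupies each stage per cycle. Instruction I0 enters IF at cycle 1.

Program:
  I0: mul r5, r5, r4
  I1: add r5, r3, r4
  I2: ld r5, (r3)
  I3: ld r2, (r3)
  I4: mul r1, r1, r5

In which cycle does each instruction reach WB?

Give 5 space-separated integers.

I0 mul r5 <- r5,r4: IF@1 ID@2 stall=0 (-) EX@3 MEM@4 WB@5
I1 add r5 <- r3,r4: IF@2 ID@3 stall=0 (-) EX@4 MEM@5 WB@6
I2 ld r5 <- r3: IF@3 ID@4 stall=0 (-) EX@5 MEM@6 WB@7
I3 ld r2 <- r3: IF@4 ID@5 stall=0 (-) EX@6 MEM@7 WB@8
I4 mul r1 <- r1,r5: IF@5 ID@6 stall=1 (RAW on I2.r5 (WB@7)) EX@8 MEM@9 WB@10

Answer: 5 6 7 8 10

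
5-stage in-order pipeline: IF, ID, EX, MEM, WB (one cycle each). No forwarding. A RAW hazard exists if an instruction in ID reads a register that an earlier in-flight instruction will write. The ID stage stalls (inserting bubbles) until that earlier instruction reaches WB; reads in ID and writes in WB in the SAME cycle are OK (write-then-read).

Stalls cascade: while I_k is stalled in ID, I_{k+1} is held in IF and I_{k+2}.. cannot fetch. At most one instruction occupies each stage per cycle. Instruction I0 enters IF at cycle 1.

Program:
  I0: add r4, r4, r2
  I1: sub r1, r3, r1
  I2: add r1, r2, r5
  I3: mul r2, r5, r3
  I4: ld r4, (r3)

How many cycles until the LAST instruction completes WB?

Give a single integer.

I0 add r4 <- r4,r2: IF@1 ID@2 stall=0 (-) EX@3 MEM@4 WB@5
I1 sub r1 <- r3,r1: IF@2 ID@3 stall=0 (-) EX@4 MEM@5 WB@6
I2 add r1 <- r2,r5: IF@3 ID@4 stall=0 (-) EX@5 MEM@6 WB@7
I3 mul r2 <- r5,r3: IF@4 ID@5 stall=0 (-) EX@6 MEM@7 WB@8
I4 ld r4 <- r3: IF@5 ID@6 stall=0 (-) EX@7 MEM@8 WB@9

Answer: 9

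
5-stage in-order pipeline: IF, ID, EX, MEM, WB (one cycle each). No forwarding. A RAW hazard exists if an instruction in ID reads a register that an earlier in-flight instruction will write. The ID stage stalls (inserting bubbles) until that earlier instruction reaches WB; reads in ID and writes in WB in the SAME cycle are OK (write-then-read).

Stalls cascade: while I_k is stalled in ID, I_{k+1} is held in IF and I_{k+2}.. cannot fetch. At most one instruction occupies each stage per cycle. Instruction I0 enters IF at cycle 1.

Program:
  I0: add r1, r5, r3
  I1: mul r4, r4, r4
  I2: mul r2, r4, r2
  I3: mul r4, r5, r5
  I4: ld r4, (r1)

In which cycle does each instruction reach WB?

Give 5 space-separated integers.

Answer: 5 6 9 10 11

Derivation:
I0 add r1 <- r5,r3: IF@1 ID@2 stall=0 (-) EX@3 MEM@4 WB@5
I1 mul r4 <- r4,r4: IF@2 ID@3 stall=0 (-) EX@4 MEM@5 WB@6
I2 mul r2 <- r4,r2: IF@3 ID@4 stall=2 (RAW on I1.r4 (WB@6)) EX@7 MEM@8 WB@9
I3 mul r4 <- r5,r5: IF@4 ID@7 stall=0 (-) EX@8 MEM@9 WB@10
I4 ld r4 <- r1: IF@7 ID@8 stall=0 (-) EX@9 MEM@10 WB@11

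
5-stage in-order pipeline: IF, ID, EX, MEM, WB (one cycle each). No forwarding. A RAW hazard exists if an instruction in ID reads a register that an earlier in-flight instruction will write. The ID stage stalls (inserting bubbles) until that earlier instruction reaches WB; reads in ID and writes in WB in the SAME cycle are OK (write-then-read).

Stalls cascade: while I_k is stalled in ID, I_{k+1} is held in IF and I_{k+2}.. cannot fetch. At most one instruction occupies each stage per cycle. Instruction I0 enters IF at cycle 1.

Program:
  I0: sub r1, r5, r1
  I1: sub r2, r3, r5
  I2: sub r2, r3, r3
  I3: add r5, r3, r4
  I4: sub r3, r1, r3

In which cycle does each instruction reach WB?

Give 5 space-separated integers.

Answer: 5 6 7 8 9

Derivation:
I0 sub r1 <- r5,r1: IF@1 ID@2 stall=0 (-) EX@3 MEM@4 WB@5
I1 sub r2 <- r3,r5: IF@2 ID@3 stall=0 (-) EX@4 MEM@5 WB@6
I2 sub r2 <- r3,r3: IF@3 ID@4 stall=0 (-) EX@5 MEM@6 WB@7
I3 add r5 <- r3,r4: IF@4 ID@5 stall=0 (-) EX@6 MEM@7 WB@8
I4 sub r3 <- r1,r3: IF@5 ID@6 stall=0 (-) EX@7 MEM@8 WB@9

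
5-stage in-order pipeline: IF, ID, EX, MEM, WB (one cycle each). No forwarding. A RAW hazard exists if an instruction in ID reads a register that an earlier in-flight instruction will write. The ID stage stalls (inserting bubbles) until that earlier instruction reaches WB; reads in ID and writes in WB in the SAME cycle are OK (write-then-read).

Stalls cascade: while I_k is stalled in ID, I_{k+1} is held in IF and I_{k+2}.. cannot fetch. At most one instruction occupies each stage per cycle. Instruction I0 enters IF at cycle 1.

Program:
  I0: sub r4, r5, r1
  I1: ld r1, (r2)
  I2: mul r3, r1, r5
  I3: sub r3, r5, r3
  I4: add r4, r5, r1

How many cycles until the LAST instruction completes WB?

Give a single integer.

Answer: 13

Derivation:
I0 sub r4 <- r5,r1: IF@1 ID@2 stall=0 (-) EX@3 MEM@4 WB@5
I1 ld r1 <- r2: IF@2 ID@3 stall=0 (-) EX@4 MEM@5 WB@6
I2 mul r3 <- r1,r5: IF@3 ID@4 stall=2 (RAW on I1.r1 (WB@6)) EX@7 MEM@8 WB@9
I3 sub r3 <- r5,r3: IF@4 ID@7 stall=2 (RAW on I2.r3 (WB@9)) EX@10 MEM@11 WB@12
I4 add r4 <- r5,r1: IF@7 ID@10 stall=0 (-) EX@11 MEM@12 WB@13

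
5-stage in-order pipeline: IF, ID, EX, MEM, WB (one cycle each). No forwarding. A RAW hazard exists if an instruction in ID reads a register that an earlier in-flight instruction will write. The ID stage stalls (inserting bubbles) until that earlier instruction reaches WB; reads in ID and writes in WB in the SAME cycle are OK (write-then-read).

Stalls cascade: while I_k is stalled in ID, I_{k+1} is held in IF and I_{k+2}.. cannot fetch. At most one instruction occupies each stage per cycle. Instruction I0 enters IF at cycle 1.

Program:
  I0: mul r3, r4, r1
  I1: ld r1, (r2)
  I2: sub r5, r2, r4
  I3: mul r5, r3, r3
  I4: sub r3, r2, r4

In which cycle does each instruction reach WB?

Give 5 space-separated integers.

Answer: 5 6 7 8 9

Derivation:
I0 mul r3 <- r4,r1: IF@1 ID@2 stall=0 (-) EX@3 MEM@4 WB@5
I1 ld r1 <- r2: IF@2 ID@3 stall=0 (-) EX@4 MEM@5 WB@6
I2 sub r5 <- r2,r4: IF@3 ID@4 stall=0 (-) EX@5 MEM@6 WB@7
I3 mul r5 <- r3,r3: IF@4 ID@5 stall=0 (-) EX@6 MEM@7 WB@8
I4 sub r3 <- r2,r4: IF@5 ID@6 stall=0 (-) EX@7 MEM@8 WB@9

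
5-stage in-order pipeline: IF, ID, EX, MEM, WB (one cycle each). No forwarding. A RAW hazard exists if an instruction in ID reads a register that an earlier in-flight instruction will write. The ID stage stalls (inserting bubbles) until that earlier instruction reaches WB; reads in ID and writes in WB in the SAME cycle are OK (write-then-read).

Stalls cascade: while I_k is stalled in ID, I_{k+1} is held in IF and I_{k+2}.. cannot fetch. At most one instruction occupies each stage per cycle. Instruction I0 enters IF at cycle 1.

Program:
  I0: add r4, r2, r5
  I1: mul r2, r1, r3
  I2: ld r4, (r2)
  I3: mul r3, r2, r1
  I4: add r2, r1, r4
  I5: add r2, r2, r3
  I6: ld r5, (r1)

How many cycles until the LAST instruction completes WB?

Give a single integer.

I0 add r4 <- r2,r5: IF@1 ID@2 stall=0 (-) EX@3 MEM@4 WB@5
I1 mul r2 <- r1,r3: IF@2 ID@3 stall=0 (-) EX@4 MEM@5 WB@6
I2 ld r4 <- r2: IF@3 ID@4 stall=2 (RAW on I1.r2 (WB@6)) EX@7 MEM@8 WB@9
I3 mul r3 <- r2,r1: IF@4 ID@7 stall=0 (-) EX@8 MEM@9 WB@10
I4 add r2 <- r1,r4: IF@7 ID@8 stall=1 (RAW on I2.r4 (WB@9)) EX@10 MEM@11 WB@12
I5 add r2 <- r2,r3: IF@8 ID@10 stall=2 (RAW on I4.r2 (WB@12)) EX@13 MEM@14 WB@15
I6 ld r5 <- r1: IF@10 ID@13 stall=0 (-) EX@14 MEM@15 WB@16

Answer: 16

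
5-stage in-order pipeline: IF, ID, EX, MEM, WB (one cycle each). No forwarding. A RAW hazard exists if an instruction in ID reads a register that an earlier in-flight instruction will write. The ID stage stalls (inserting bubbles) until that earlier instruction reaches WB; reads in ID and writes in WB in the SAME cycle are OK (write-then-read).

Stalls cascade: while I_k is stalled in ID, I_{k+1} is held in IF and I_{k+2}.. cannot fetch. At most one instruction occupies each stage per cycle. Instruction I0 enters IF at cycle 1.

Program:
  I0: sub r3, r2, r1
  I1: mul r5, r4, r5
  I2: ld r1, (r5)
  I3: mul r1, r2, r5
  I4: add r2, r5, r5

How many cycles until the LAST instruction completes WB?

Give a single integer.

I0 sub r3 <- r2,r1: IF@1 ID@2 stall=0 (-) EX@3 MEM@4 WB@5
I1 mul r5 <- r4,r5: IF@2 ID@3 stall=0 (-) EX@4 MEM@5 WB@6
I2 ld r1 <- r5: IF@3 ID@4 stall=2 (RAW on I1.r5 (WB@6)) EX@7 MEM@8 WB@9
I3 mul r1 <- r2,r5: IF@4 ID@7 stall=0 (-) EX@8 MEM@9 WB@10
I4 add r2 <- r5,r5: IF@7 ID@8 stall=0 (-) EX@9 MEM@10 WB@11

Answer: 11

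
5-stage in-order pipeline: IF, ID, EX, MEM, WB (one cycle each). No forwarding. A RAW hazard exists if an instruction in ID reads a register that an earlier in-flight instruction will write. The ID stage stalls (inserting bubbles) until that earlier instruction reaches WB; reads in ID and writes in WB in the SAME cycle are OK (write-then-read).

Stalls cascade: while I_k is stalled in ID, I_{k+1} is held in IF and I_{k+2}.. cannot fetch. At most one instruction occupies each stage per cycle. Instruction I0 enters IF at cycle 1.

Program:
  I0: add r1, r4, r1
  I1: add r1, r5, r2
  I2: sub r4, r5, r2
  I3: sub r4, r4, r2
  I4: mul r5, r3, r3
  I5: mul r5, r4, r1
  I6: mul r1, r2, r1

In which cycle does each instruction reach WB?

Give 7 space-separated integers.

Answer: 5 6 7 10 11 13 14

Derivation:
I0 add r1 <- r4,r1: IF@1 ID@2 stall=0 (-) EX@3 MEM@4 WB@5
I1 add r1 <- r5,r2: IF@2 ID@3 stall=0 (-) EX@4 MEM@5 WB@6
I2 sub r4 <- r5,r2: IF@3 ID@4 stall=0 (-) EX@5 MEM@6 WB@7
I3 sub r4 <- r4,r2: IF@4 ID@5 stall=2 (RAW on I2.r4 (WB@7)) EX@8 MEM@9 WB@10
I4 mul r5 <- r3,r3: IF@5 ID@8 stall=0 (-) EX@9 MEM@10 WB@11
I5 mul r5 <- r4,r1: IF@8 ID@9 stall=1 (RAW on I3.r4 (WB@10)) EX@11 MEM@12 WB@13
I6 mul r1 <- r2,r1: IF@9 ID@11 stall=0 (-) EX@12 MEM@13 WB@14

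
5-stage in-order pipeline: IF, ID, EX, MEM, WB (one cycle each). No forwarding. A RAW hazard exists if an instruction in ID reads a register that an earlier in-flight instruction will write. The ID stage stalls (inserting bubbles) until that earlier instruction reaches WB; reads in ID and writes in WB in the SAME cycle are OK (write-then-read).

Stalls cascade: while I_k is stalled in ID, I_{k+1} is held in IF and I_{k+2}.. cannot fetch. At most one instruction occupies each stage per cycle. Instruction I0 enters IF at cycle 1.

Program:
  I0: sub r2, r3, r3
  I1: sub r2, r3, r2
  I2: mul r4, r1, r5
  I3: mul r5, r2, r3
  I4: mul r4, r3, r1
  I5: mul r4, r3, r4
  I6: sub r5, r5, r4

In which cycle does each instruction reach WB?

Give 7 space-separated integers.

I0 sub r2 <- r3,r3: IF@1 ID@2 stall=0 (-) EX@3 MEM@4 WB@5
I1 sub r2 <- r3,r2: IF@2 ID@3 stall=2 (RAW on I0.r2 (WB@5)) EX@6 MEM@7 WB@8
I2 mul r4 <- r1,r5: IF@3 ID@6 stall=0 (-) EX@7 MEM@8 WB@9
I3 mul r5 <- r2,r3: IF@6 ID@7 stall=1 (RAW on I1.r2 (WB@8)) EX@9 MEM@10 WB@11
I4 mul r4 <- r3,r1: IF@7 ID@9 stall=0 (-) EX@10 MEM@11 WB@12
I5 mul r4 <- r3,r4: IF@9 ID@10 stall=2 (RAW on I4.r4 (WB@12)) EX@13 MEM@14 WB@15
I6 sub r5 <- r5,r4: IF@10 ID@13 stall=2 (RAW on I5.r4 (WB@15)) EX@16 MEM@17 WB@18

Answer: 5 8 9 11 12 15 18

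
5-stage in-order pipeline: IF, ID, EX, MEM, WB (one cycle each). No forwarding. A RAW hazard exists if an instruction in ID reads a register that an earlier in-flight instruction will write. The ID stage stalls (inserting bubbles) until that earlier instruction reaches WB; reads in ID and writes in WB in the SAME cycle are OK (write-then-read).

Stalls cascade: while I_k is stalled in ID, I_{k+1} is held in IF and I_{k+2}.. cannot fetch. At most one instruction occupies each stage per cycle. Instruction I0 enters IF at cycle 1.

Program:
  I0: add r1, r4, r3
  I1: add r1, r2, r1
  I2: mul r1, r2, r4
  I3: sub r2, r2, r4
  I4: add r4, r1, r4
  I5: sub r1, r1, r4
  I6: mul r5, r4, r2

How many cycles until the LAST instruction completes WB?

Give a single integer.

Answer: 16

Derivation:
I0 add r1 <- r4,r3: IF@1 ID@2 stall=0 (-) EX@3 MEM@4 WB@5
I1 add r1 <- r2,r1: IF@2 ID@3 stall=2 (RAW on I0.r1 (WB@5)) EX@6 MEM@7 WB@8
I2 mul r1 <- r2,r4: IF@3 ID@6 stall=0 (-) EX@7 MEM@8 WB@9
I3 sub r2 <- r2,r4: IF@6 ID@7 stall=0 (-) EX@8 MEM@9 WB@10
I4 add r4 <- r1,r4: IF@7 ID@8 stall=1 (RAW on I2.r1 (WB@9)) EX@10 MEM@11 WB@12
I5 sub r1 <- r1,r4: IF@8 ID@10 stall=2 (RAW on I4.r4 (WB@12)) EX@13 MEM@14 WB@15
I6 mul r5 <- r4,r2: IF@10 ID@13 stall=0 (-) EX@14 MEM@15 WB@16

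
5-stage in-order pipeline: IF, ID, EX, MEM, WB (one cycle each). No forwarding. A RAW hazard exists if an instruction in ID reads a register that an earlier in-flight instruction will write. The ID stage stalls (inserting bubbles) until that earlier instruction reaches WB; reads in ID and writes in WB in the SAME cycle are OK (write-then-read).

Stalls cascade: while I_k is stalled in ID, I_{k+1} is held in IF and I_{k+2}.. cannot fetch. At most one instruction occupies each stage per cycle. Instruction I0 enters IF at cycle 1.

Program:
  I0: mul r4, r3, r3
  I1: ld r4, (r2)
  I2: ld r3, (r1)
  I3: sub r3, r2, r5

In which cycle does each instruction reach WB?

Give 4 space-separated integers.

I0 mul r4 <- r3,r3: IF@1 ID@2 stall=0 (-) EX@3 MEM@4 WB@5
I1 ld r4 <- r2: IF@2 ID@3 stall=0 (-) EX@4 MEM@5 WB@6
I2 ld r3 <- r1: IF@3 ID@4 stall=0 (-) EX@5 MEM@6 WB@7
I3 sub r3 <- r2,r5: IF@4 ID@5 stall=0 (-) EX@6 MEM@7 WB@8

Answer: 5 6 7 8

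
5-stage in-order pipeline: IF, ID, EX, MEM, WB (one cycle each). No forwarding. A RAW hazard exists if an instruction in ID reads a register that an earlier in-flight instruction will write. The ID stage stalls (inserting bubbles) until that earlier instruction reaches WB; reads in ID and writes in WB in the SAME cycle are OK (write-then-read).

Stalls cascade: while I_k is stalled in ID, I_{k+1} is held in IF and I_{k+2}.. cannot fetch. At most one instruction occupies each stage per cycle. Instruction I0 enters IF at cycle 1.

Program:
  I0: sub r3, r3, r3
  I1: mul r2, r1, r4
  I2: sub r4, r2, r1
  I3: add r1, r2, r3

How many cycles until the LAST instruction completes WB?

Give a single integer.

Answer: 10

Derivation:
I0 sub r3 <- r3,r3: IF@1 ID@2 stall=0 (-) EX@3 MEM@4 WB@5
I1 mul r2 <- r1,r4: IF@2 ID@3 stall=0 (-) EX@4 MEM@5 WB@6
I2 sub r4 <- r2,r1: IF@3 ID@4 stall=2 (RAW on I1.r2 (WB@6)) EX@7 MEM@8 WB@9
I3 add r1 <- r2,r3: IF@4 ID@7 stall=0 (-) EX@8 MEM@9 WB@10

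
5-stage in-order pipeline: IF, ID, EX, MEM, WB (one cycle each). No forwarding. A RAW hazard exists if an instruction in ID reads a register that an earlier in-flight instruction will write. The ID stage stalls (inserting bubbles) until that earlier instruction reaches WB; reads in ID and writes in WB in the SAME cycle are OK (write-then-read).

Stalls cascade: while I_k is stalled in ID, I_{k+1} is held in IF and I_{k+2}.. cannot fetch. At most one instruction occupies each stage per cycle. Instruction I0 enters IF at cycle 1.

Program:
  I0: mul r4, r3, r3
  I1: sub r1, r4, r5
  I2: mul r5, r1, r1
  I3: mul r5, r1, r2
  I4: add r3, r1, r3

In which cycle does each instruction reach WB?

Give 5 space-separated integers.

Answer: 5 8 11 12 13

Derivation:
I0 mul r4 <- r3,r3: IF@1 ID@2 stall=0 (-) EX@3 MEM@4 WB@5
I1 sub r1 <- r4,r5: IF@2 ID@3 stall=2 (RAW on I0.r4 (WB@5)) EX@6 MEM@7 WB@8
I2 mul r5 <- r1,r1: IF@3 ID@6 stall=2 (RAW on I1.r1 (WB@8)) EX@9 MEM@10 WB@11
I3 mul r5 <- r1,r2: IF@6 ID@9 stall=0 (-) EX@10 MEM@11 WB@12
I4 add r3 <- r1,r3: IF@9 ID@10 stall=0 (-) EX@11 MEM@12 WB@13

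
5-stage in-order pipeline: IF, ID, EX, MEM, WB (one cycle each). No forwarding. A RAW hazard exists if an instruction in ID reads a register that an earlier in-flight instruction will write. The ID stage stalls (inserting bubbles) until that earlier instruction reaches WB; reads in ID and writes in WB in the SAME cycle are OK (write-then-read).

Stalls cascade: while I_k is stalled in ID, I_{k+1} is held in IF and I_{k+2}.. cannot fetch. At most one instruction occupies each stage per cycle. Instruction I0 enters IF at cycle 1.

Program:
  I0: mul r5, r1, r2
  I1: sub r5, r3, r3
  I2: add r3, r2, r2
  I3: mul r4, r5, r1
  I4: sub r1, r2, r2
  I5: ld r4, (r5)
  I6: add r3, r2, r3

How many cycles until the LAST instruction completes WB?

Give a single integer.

Answer: 12

Derivation:
I0 mul r5 <- r1,r2: IF@1 ID@2 stall=0 (-) EX@3 MEM@4 WB@5
I1 sub r5 <- r3,r3: IF@2 ID@3 stall=0 (-) EX@4 MEM@5 WB@6
I2 add r3 <- r2,r2: IF@3 ID@4 stall=0 (-) EX@5 MEM@6 WB@7
I3 mul r4 <- r5,r1: IF@4 ID@5 stall=1 (RAW on I1.r5 (WB@6)) EX@7 MEM@8 WB@9
I4 sub r1 <- r2,r2: IF@5 ID@7 stall=0 (-) EX@8 MEM@9 WB@10
I5 ld r4 <- r5: IF@7 ID@8 stall=0 (-) EX@9 MEM@10 WB@11
I6 add r3 <- r2,r3: IF@8 ID@9 stall=0 (-) EX@10 MEM@11 WB@12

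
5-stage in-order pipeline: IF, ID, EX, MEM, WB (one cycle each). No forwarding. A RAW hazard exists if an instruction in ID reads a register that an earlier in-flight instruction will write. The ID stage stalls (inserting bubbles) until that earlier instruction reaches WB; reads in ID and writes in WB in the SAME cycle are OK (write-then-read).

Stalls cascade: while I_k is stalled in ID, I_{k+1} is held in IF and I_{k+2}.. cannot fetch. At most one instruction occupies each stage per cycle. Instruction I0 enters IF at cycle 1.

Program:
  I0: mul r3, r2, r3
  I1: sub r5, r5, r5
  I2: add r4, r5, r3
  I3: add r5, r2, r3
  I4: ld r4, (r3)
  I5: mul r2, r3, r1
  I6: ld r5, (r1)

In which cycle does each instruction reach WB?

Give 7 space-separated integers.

Answer: 5 6 9 10 11 12 13

Derivation:
I0 mul r3 <- r2,r3: IF@1 ID@2 stall=0 (-) EX@3 MEM@4 WB@5
I1 sub r5 <- r5,r5: IF@2 ID@3 stall=0 (-) EX@4 MEM@5 WB@6
I2 add r4 <- r5,r3: IF@3 ID@4 stall=2 (RAW on I1.r5 (WB@6)) EX@7 MEM@8 WB@9
I3 add r5 <- r2,r3: IF@4 ID@7 stall=0 (-) EX@8 MEM@9 WB@10
I4 ld r4 <- r3: IF@7 ID@8 stall=0 (-) EX@9 MEM@10 WB@11
I5 mul r2 <- r3,r1: IF@8 ID@9 stall=0 (-) EX@10 MEM@11 WB@12
I6 ld r5 <- r1: IF@9 ID@10 stall=0 (-) EX@11 MEM@12 WB@13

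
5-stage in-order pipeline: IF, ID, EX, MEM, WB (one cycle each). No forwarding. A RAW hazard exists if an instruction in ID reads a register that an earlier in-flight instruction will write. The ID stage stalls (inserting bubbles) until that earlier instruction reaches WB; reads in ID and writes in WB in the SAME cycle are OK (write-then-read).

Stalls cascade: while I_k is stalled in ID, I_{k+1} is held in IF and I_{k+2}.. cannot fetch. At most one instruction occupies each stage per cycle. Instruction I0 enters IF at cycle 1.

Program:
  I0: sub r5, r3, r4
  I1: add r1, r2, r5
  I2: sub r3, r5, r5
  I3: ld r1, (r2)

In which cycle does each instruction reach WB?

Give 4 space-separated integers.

I0 sub r5 <- r3,r4: IF@1 ID@2 stall=0 (-) EX@3 MEM@4 WB@5
I1 add r1 <- r2,r5: IF@2 ID@3 stall=2 (RAW on I0.r5 (WB@5)) EX@6 MEM@7 WB@8
I2 sub r3 <- r5,r5: IF@3 ID@6 stall=0 (-) EX@7 MEM@8 WB@9
I3 ld r1 <- r2: IF@6 ID@7 stall=0 (-) EX@8 MEM@9 WB@10

Answer: 5 8 9 10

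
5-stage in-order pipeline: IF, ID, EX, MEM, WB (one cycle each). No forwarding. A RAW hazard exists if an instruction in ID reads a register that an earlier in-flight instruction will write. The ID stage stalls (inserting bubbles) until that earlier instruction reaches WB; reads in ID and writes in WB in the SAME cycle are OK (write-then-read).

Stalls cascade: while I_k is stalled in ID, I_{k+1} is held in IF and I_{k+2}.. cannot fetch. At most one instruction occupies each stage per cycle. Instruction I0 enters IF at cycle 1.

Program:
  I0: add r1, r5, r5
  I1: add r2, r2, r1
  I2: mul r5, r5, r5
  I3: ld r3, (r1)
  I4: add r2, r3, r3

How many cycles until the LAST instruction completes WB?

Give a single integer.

Answer: 13

Derivation:
I0 add r1 <- r5,r5: IF@1 ID@2 stall=0 (-) EX@3 MEM@4 WB@5
I1 add r2 <- r2,r1: IF@2 ID@3 stall=2 (RAW on I0.r1 (WB@5)) EX@6 MEM@7 WB@8
I2 mul r5 <- r5,r5: IF@3 ID@6 stall=0 (-) EX@7 MEM@8 WB@9
I3 ld r3 <- r1: IF@6 ID@7 stall=0 (-) EX@8 MEM@9 WB@10
I4 add r2 <- r3,r3: IF@7 ID@8 stall=2 (RAW on I3.r3 (WB@10)) EX@11 MEM@12 WB@13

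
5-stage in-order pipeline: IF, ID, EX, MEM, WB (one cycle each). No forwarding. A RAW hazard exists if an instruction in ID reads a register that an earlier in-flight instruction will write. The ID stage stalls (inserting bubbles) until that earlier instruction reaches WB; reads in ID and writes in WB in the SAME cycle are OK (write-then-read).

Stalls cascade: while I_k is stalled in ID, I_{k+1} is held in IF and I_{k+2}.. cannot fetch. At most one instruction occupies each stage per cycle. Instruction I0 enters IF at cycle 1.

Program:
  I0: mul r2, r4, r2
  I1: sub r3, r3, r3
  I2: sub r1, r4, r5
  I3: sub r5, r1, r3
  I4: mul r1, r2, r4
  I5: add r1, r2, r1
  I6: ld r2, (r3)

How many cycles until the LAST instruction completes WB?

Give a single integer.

Answer: 15

Derivation:
I0 mul r2 <- r4,r2: IF@1 ID@2 stall=0 (-) EX@3 MEM@4 WB@5
I1 sub r3 <- r3,r3: IF@2 ID@3 stall=0 (-) EX@4 MEM@5 WB@6
I2 sub r1 <- r4,r5: IF@3 ID@4 stall=0 (-) EX@5 MEM@6 WB@7
I3 sub r5 <- r1,r3: IF@4 ID@5 stall=2 (RAW on I2.r1 (WB@7)) EX@8 MEM@9 WB@10
I4 mul r1 <- r2,r4: IF@5 ID@8 stall=0 (-) EX@9 MEM@10 WB@11
I5 add r1 <- r2,r1: IF@8 ID@9 stall=2 (RAW on I4.r1 (WB@11)) EX@12 MEM@13 WB@14
I6 ld r2 <- r3: IF@9 ID@12 stall=0 (-) EX@13 MEM@14 WB@15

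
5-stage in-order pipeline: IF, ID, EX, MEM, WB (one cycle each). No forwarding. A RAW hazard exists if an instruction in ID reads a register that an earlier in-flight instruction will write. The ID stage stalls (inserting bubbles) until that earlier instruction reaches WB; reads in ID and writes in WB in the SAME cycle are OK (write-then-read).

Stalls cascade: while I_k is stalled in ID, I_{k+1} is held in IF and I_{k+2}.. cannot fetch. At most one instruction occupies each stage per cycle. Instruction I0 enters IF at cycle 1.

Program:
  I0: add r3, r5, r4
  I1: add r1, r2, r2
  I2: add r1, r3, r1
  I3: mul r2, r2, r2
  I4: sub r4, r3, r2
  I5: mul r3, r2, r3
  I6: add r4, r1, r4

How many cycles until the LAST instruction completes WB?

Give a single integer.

I0 add r3 <- r5,r4: IF@1 ID@2 stall=0 (-) EX@3 MEM@4 WB@5
I1 add r1 <- r2,r2: IF@2 ID@3 stall=0 (-) EX@4 MEM@5 WB@6
I2 add r1 <- r3,r1: IF@3 ID@4 stall=2 (RAW on I1.r1 (WB@6)) EX@7 MEM@8 WB@9
I3 mul r2 <- r2,r2: IF@4 ID@7 stall=0 (-) EX@8 MEM@9 WB@10
I4 sub r4 <- r3,r2: IF@7 ID@8 stall=2 (RAW on I3.r2 (WB@10)) EX@11 MEM@12 WB@13
I5 mul r3 <- r2,r3: IF@8 ID@11 stall=0 (-) EX@12 MEM@13 WB@14
I6 add r4 <- r1,r4: IF@11 ID@12 stall=1 (RAW on I4.r4 (WB@13)) EX@14 MEM@15 WB@16

Answer: 16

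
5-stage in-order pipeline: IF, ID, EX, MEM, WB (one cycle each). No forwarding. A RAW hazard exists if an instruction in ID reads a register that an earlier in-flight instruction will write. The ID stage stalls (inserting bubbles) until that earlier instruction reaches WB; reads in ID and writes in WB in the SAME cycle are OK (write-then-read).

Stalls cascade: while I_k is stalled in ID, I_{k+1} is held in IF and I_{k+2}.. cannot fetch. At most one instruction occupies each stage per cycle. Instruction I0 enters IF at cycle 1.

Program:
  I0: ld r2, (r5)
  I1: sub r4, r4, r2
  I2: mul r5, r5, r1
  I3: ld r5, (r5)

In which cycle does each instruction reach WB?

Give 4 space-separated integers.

Answer: 5 8 9 12

Derivation:
I0 ld r2 <- r5: IF@1 ID@2 stall=0 (-) EX@3 MEM@4 WB@5
I1 sub r4 <- r4,r2: IF@2 ID@3 stall=2 (RAW on I0.r2 (WB@5)) EX@6 MEM@7 WB@8
I2 mul r5 <- r5,r1: IF@3 ID@6 stall=0 (-) EX@7 MEM@8 WB@9
I3 ld r5 <- r5: IF@6 ID@7 stall=2 (RAW on I2.r5 (WB@9)) EX@10 MEM@11 WB@12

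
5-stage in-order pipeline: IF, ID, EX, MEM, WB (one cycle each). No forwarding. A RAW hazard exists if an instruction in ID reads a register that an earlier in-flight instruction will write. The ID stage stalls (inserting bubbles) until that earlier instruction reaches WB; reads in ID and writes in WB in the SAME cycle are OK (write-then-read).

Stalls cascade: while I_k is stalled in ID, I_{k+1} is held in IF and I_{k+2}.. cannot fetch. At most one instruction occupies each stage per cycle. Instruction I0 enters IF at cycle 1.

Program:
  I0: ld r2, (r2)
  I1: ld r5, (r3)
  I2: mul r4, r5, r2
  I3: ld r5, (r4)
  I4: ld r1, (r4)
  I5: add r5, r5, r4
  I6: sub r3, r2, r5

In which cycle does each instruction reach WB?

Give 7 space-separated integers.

Answer: 5 6 9 12 13 15 18

Derivation:
I0 ld r2 <- r2: IF@1 ID@2 stall=0 (-) EX@3 MEM@4 WB@5
I1 ld r5 <- r3: IF@2 ID@3 stall=0 (-) EX@4 MEM@5 WB@6
I2 mul r4 <- r5,r2: IF@3 ID@4 stall=2 (RAW on I1.r5 (WB@6)) EX@7 MEM@8 WB@9
I3 ld r5 <- r4: IF@4 ID@7 stall=2 (RAW on I2.r4 (WB@9)) EX@10 MEM@11 WB@12
I4 ld r1 <- r4: IF@7 ID@10 stall=0 (-) EX@11 MEM@12 WB@13
I5 add r5 <- r5,r4: IF@10 ID@11 stall=1 (RAW on I3.r5 (WB@12)) EX@13 MEM@14 WB@15
I6 sub r3 <- r2,r5: IF@11 ID@13 stall=2 (RAW on I5.r5 (WB@15)) EX@16 MEM@17 WB@18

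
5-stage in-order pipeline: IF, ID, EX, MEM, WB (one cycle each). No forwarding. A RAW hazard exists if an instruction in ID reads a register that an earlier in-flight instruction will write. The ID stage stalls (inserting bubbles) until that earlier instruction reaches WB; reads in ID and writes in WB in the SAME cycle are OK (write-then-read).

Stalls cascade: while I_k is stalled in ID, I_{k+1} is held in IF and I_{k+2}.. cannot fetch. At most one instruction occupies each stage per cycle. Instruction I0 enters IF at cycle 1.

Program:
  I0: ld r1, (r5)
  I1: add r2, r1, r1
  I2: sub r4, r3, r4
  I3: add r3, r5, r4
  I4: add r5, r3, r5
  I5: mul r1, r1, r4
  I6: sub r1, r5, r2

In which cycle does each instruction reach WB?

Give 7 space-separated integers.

I0 ld r1 <- r5: IF@1 ID@2 stall=0 (-) EX@3 MEM@4 WB@5
I1 add r2 <- r1,r1: IF@2 ID@3 stall=2 (RAW on I0.r1 (WB@5)) EX@6 MEM@7 WB@8
I2 sub r4 <- r3,r4: IF@3 ID@6 stall=0 (-) EX@7 MEM@8 WB@9
I3 add r3 <- r5,r4: IF@6 ID@7 stall=2 (RAW on I2.r4 (WB@9)) EX@10 MEM@11 WB@12
I4 add r5 <- r3,r5: IF@7 ID@10 stall=2 (RAW on I3.r3 (WB@12)) EX@13 MEM@14 WB@15
I5 mul r1 <- r1,r4: IF@10 ID@13 stall=0 (-) EX@14 MEM@15 WB@16
I6 sub r1 <- r5,r2: IF@13 ID@14 stall=1 (RAW on I4.r5 (WB@15)) EX@16 MEM@17 WB@18

Answer: 5 8 9 12 15 16 18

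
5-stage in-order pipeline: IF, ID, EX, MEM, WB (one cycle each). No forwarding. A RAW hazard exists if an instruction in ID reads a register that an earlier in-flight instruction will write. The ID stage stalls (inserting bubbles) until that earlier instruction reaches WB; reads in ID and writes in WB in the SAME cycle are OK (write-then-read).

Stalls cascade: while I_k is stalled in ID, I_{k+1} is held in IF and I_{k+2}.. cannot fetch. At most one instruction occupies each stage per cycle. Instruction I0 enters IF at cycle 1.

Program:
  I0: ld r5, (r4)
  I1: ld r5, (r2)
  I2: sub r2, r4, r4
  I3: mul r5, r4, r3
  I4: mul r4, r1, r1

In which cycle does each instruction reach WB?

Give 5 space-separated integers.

Answer: 5 6 7 8 9

Derivation:
I0 ld r5 <- r4: IF@1 ID@2 stall=0 (-) EX@3 MEM@4 WB@5
I1 ld r5 <- r2: IF@2 ID@3 stall=0 (-) EX@4 MEM@5 WB@6
I2 sub r2 <- r4,r4: IF@3 ID@4 stall=0 (-) EX@5 MEM@6 WB@7
I3 mul r5 <- r4,r3: IF@4 ID@5 stall=0 (-) EX@6 MEM@7 WB@8
I4 mul r4 <- r1,r1: IF@5 ID@6 stall=0 (-) EX@7 MEM@8 WB@9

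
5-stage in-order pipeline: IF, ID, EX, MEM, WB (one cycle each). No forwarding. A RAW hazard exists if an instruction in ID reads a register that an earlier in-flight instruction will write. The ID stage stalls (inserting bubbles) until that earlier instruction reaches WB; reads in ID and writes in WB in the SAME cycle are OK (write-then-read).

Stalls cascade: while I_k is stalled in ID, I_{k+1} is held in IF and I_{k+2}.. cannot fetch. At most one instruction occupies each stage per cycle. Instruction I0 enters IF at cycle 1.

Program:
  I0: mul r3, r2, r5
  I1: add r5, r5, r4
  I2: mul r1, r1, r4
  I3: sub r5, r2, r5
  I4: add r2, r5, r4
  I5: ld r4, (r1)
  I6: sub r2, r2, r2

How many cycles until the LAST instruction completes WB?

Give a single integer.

Answer: 15

Derivation:
I0 mul r3 <- r2,r5: IF@1 ID@2 stall=0 (-) EX@3 MEM@4 WB@5
I1 add r5 <- r5,r4: IF@2 ID@3 stall=0 (-) EX@4 MEM@5 WB@6
I2 mul r1 <- r1,r4: IF@3 ID@4 stall=0 (-) EX@5 MEM@6 WB@7
I3 sub r5 <- r2,r5: IF@4 ID@5 stall=1 (RAW on I1.r5 (WB@6)) EX@7 MEM@8 WB@9
I4 add r2 <- r5,r4: IF@5 ID@7 stall=2 (RAW on I3.r5 (WB@9)) EX@10 MEM@11 WB@12
I5 ld r4 <- r1: IF@7 ID@10 stall=0 (-) EX@11 MEM@12 WB@13
I6 sub r2 <- r2,r2: IF@10 ID@11 stall=1 (RAW on I4.r2 (WB@12)) EX@13 MEM@14 WB@15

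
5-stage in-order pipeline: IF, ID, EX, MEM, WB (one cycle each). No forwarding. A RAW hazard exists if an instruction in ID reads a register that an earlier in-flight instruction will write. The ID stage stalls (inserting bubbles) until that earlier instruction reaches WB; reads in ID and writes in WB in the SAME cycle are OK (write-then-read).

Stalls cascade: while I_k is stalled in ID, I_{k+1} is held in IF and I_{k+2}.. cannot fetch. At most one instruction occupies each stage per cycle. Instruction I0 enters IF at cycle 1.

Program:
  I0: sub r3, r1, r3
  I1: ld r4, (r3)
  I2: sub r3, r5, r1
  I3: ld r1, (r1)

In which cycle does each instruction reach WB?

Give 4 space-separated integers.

I0 sub r3 <- r1,r3: IF@1 ID@2 stall=0 (-) EX@3 MEM@4 WB@5
I1 ld r4 <- r3: IF@2 ID@3 stall=2 (RAW on I0.r3 (WB@5)) EX@6 MEM@7 WB@8
I2 sub r3 <- r5,r1: IF@3 ID@6 stall=0 (-) EX@7 MEM@8 WB@9
I3 ld r1 <- r1: IF@6 ID@7 stall=0 (-) EX@8 MEM@9 WB@10

Answer: 5 8 9 10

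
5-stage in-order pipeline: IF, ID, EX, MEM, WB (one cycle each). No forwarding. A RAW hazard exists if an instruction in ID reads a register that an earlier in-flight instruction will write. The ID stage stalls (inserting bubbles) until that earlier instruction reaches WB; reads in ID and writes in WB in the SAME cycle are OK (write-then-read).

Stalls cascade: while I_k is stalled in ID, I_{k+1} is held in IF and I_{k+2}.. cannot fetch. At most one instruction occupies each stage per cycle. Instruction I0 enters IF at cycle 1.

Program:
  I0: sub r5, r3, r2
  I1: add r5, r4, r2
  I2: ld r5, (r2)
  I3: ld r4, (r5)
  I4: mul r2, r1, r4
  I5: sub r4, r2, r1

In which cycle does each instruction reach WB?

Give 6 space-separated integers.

Answer: 5 6 7 10 13 16

Derivation:
I0 sub r5 <- r3,r2: IF@1 ID@2 stall=0 (-) EX@3 MEM@4 WB@5
I1 add r5 <- r4,r2: IF@2 ID@3 stall=0 (-) EX@4 MEM@5 WB@6
I2 ld r5 <- r2: IF@3 ID@4 stall=0 (-) EX@5 MEM@6 WB@7
I3 ld r4 <- r5: IF@4 ID@5 stall=2 (RAW on I2.r5 (WB@7)) EX@8 MEM@9 WB@10
I4 mul r2 <- r1,r4: IF@5 ID@8 stall=2 (RAW on I3.r4 (WB@10)) EX@11 MEM@12 WB@13
I5 sub r4 <- r2,r1: IF@8 ID@11 stall=2 (RAW on I4.r2 (WB@13)) EX@14 MEM@15 WB@16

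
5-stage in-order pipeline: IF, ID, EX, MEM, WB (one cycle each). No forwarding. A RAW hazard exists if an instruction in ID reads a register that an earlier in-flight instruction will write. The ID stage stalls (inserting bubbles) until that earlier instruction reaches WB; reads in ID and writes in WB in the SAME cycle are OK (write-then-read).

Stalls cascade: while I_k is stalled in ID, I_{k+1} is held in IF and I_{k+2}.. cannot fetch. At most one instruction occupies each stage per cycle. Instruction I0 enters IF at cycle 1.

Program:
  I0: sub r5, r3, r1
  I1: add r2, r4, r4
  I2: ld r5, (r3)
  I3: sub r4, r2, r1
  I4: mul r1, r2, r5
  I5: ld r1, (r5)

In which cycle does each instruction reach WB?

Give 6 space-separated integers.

I0 sub r5 <- r3,r1: IF@1 ID@2 stall=0 (-) EX@3 MEM@4 WB@5
I1 add r2 <- r4,r4: IF@2 ID@3 stall=0 (-) EX@4 MEM@5 WB@6
I2 ld r5 <- r3: IF@3 ID@4 stall=0 (-) EX@5 MEM@6 WB@7
I3 sub r4 <- r2,r1: IF@4 ID@5 stall=1 (RAW on I1.r2 (WB@6)) EX@7 MEM@8 WB@9
I4 mul r1 <- r2,r5: IF@5 ID@7 stall=0 (-) EX@8 MEM@9 WB@10
I5 ld r1 <- r5: IF@7 ID@8 stall=0 (-) EX@9 MEM@10 WB@11

Answer: 5 6 7 9 10 11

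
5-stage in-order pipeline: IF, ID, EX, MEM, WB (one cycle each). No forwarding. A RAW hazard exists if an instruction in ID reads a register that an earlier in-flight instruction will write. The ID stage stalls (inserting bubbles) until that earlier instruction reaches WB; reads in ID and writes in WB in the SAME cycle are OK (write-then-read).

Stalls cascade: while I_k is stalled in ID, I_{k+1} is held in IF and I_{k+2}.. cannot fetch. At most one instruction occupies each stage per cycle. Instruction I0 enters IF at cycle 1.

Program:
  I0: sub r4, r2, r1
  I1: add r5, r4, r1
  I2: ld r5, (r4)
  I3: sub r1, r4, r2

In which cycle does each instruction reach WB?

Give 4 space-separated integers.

Answer: 5 8 9 10

Derivation:
I0 sub r4 <- r2,r1: IF@1 ID@2 stall=0 (-) EX@3 MEM@4 WB@5
I1 add r5 <- r4,r1: IF@2 ID@3 stall=2 (RAW on I0.r4 (WB@5)) EX@6 MEM@7 WB@8
I2 ld r5 <- r4: IF@3 ID@6 stall=0 (-) EX@7 MEM@8 WB@9
I3 sub r1 <- r4,r2: IF@6 ID@7 stall=0 (-) EX@8 MEM@9 WB@10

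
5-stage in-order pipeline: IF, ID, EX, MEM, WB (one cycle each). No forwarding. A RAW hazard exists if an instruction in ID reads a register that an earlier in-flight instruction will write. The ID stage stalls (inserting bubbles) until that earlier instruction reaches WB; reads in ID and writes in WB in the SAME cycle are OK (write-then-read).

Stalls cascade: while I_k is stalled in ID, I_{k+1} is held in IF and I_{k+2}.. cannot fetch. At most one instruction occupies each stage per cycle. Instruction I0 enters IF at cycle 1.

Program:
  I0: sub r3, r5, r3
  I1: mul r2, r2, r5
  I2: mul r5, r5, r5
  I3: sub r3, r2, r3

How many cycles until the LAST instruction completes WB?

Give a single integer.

Answer: 9

Derivation:
I0 sub r3 <- r5,r3: IF@1 ID@2 stall=0 (-) EX@3 MEM@4 WB@5
I1 mul r2 <- r2,r5: IF@2 ID@3 stall=0 (-) EX@4 MEM@5 WB@6
I2 mul r5 <- r5,r5: IF@3 ID@4 stall=0 (-) EX@5 MEM@6 WB@7
I3 sub r3 <- r2,r3: IF@4 ID@5 stall=1 (RAW on I1.r2 (WB@6)) EX@7 MEM@8 WB@9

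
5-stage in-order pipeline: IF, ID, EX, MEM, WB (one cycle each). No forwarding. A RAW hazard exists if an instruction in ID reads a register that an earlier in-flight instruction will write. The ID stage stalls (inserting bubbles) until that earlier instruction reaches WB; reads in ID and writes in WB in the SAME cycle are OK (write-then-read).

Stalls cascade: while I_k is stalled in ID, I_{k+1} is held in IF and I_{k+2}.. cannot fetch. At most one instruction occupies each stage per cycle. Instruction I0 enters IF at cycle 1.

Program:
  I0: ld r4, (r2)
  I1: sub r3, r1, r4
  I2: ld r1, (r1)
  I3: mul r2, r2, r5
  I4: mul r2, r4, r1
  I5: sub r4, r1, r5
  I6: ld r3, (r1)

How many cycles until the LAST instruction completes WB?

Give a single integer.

Answer: 14

Derivation:
I0 ld r4 <- r2: IF@1 ID@2 stall=0 (-) EX@3 MEM@4 WB@5
I1 sub r3 <- r1,r4: IF@2 ID@3 stall=2 (RAW on I0.r4 (WB@5)) EX@6 MEM@7 WB@8
I2 ld r1 <- r1: IF@3 ID@6 stall=0 (-) EX@7 MEM@8 WB@9
I3 mul r2 <- r2,r5: IF@6 ID@7 stall=0 (-) EX@8 MEM@9 WB@10
I4 mul r2 <- r4,r1: IF@7 ID@8 stall=1 (RAW on I2.r1 (WB@9)) EX@10 MEM@11 WB@12
I5 sub r4 <- r1,r5: IF@8 ID@10 stall=0 (-) EX@11 MEM@12 WB@13
I6 ld r3 <- r1: IF@10 ID@11 stall=0 (-) EX@12 MEM@13 WB@14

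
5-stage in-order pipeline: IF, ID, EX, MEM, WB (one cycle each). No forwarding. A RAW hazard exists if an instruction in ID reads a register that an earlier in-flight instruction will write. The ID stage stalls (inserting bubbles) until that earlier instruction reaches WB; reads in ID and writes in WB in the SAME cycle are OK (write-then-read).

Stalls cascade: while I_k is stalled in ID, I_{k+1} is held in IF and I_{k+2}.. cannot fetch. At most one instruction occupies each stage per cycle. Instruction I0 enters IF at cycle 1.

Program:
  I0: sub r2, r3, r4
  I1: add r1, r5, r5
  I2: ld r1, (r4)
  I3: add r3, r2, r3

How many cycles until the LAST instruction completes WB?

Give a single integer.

I0 sub r2 <- r3,r4: IF@1 ID@2 stall=0 (-) EX@3 MEM@4 WB@5
I1 add r1 <- r5,r5: IF@2 ID@3 stall=0 (-) EX@4 MEM@5 WB@6
I2 ld r1 <- r4: IF@3 ID@4 stall=0 (-) EX@5 MEM@6 WB@7
I3 add r3 <- r2,r3: IF@4 ID@5 stall=0 (-) EX@6 MEM@7 WB@8

Answer: 8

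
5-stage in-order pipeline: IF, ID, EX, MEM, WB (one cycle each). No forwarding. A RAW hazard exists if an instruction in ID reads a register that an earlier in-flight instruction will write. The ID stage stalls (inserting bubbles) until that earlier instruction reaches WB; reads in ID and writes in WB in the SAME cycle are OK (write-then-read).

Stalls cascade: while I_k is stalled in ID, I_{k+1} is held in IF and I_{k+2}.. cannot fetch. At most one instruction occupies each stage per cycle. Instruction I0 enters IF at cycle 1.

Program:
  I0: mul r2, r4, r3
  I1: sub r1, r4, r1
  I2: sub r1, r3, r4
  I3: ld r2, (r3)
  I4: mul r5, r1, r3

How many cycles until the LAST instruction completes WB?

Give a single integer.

Answer: 10

Derivation:
I0 mul r2 <- r4,r3: IF@1 ID@2 stall=0 (-) EX@3 MEM@4 WB@5
I1 sub r1 <- r4,r1: IF@2 ID@3 stall=0 (-) EX@4 MEM@5 WB@6
I2 sub r1 <- r3,r4: IF@3 ID@4 stall=0 (-) EX@5 MEM@6 WB@7
I3 ld r2 <- r3: IF@4 ID@5 stall=0 (-) EX@6 MEM@7 WB@8
I4 mul r5 <- r1,r3: IF@5 ID@6 stall=1 (RAW on I2.r1 (WB@7)) EX@8 MEM@9 WB@10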